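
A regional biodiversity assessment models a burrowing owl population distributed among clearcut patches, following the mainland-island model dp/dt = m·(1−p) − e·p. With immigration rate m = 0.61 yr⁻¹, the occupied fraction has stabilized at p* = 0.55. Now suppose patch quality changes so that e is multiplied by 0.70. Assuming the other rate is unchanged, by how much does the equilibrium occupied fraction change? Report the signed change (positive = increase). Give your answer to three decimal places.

Balance m(1−p*) = e·p* gives e = m(1−p*)/p* = 0.61×0.45000/0.55000 = 0.49909.
New p* = m/(m+e) = 0.61000/(0.61000+0.34936) = 0.63584.
Δp* = 0.63584 − 0.55000 = +0.08584.

0.086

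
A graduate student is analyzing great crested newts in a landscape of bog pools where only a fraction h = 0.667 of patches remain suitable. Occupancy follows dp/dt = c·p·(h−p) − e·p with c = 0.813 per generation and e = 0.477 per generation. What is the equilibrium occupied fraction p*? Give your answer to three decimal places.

Setting dp/dt = 0 and dividing by p* gives c·(h−p*) = e.
So p* = h − e/c = 0.667 − 0.477/0.813 = 0.667 − 0.5867 = 0.0803.

0.080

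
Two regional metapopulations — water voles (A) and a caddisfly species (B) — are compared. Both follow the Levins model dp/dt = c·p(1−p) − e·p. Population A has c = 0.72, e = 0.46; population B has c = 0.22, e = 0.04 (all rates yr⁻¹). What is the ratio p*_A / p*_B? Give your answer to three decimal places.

0.441

A: p*_A = 1 − 0.46/0.72 = 0.3611.
B: p*_B = 1 − 0.04/0.22 = 0.8182.
p*_A / p*_B = 0.3611/0.8182 = 0.4414.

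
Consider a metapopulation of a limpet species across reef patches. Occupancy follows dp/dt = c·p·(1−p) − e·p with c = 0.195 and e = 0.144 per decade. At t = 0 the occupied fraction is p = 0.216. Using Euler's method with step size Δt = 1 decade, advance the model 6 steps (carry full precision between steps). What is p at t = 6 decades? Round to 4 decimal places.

Update rule: p ← p + [c·p·(1−p) − e·p]·Δt with Δt = 1.
step 1: Δp = +0.00192, p = 0.21792
step 2: Δp = +0.00185, p = 0.21977
step 3: Δp = +0.00179, p = 0.22156
step 4: Δp = +0.00173, p = 0.22329
step 5: Δp = +0.00167, p = 0.22495
step 6: Δp = +0.00160, p = 0.22656

0.2266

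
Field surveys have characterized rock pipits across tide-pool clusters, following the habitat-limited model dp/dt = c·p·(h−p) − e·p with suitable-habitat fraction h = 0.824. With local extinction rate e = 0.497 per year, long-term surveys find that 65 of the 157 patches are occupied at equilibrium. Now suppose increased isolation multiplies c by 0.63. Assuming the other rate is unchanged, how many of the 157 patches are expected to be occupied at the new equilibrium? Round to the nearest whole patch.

Observed p* = 65/157 = 0.41401.
Balance c(h−p*) = e gives c = e/(0.824 − 0.41401) = 0.497/0.40999 = 1.21222.
New p* = 0.824 − e/c = 0.824 − 0.49700/0.76370 = 0.17322.
Expected occupied = 157 × 0.17322 = 27.20 ≈ 27.

27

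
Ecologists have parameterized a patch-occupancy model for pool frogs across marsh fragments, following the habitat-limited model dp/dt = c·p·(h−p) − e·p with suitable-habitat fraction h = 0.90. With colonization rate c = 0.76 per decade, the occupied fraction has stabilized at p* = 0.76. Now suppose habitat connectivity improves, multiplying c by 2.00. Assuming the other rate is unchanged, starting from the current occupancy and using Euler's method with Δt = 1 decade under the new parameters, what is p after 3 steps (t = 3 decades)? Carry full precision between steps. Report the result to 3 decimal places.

0.831

Balance c(h−p*) = e gives e = 0.76×(0.9 − 0.76000) = 0.10640.
Starting from p₀ = 0.76000; update p ← p + (dp/dt)·Δt with the new parameters.
  1  |  dp/dt·Δt = +0.080864  |  p_1 = 0.840864
  2  |  dp/dt·Δt = -0.013885  |  p_2 = 0.826979
  3  |  dp/dt·Δt = +0.003798  |  p_3 = 0.830777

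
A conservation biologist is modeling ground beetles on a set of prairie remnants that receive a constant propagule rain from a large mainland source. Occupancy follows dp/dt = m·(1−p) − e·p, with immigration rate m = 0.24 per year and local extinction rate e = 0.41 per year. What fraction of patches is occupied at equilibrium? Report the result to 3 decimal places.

At equilibrium the propagule rain into empty patches balances local extinction: m(1−p*) = e·p*.
p* = m/(m+e) = 0.24/(0.24+0.41) = 0.24/0.6500 = 0.3692.

0.369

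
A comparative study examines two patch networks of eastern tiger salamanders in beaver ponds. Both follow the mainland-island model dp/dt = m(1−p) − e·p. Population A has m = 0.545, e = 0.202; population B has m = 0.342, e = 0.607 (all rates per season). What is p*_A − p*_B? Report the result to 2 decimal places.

0.37

A: p*_A = m/(m+e) = 0.545/0.7470 = 0.7296.
B: p*_B = 0.342/0.9490 = 0.3604.
p*_A − p*_B = 0.7296 − 0.3604 = 0.3692.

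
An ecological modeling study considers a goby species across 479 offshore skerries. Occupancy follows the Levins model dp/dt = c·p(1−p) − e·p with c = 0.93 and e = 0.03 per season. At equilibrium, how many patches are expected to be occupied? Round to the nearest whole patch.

p* = 1 − e/c = 1 − 0.03/0.93 = 0.9677.
Expected occupied patches = N × p* = 479 × 0.9677 = 463.55 ≈ 464.

464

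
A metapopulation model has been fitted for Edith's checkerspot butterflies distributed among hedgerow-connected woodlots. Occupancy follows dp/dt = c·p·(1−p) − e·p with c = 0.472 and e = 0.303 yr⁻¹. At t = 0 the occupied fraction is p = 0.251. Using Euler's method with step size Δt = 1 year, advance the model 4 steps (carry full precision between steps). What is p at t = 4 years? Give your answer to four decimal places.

Update rule: p ← p + [c·p·(1−p) − e·p]·Δt with Δt = 1.
p: 0.25100 → 0.26368  (Δp = +0.01268)
p: 0.26368 → 0.27543  (Δp = +0.01174)
p: 0.27543 → 0.28617  (Δp = +0.01074)
p: 0.28617 → 0.29588  (Δp = +0.00971)

0.2959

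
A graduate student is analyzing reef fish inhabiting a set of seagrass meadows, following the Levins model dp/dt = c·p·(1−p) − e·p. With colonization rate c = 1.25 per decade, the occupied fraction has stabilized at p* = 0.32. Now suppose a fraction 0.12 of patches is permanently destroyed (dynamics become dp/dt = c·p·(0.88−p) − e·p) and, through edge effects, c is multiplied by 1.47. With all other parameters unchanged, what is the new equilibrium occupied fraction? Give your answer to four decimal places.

Balance c(1−p*) = e gives e = 1.25×(1 − 0.32000) = 0.85000.
New p* = 0.88 − e/c = 0.88 − 0.85000/1.83750 = 0.41741.

0.4174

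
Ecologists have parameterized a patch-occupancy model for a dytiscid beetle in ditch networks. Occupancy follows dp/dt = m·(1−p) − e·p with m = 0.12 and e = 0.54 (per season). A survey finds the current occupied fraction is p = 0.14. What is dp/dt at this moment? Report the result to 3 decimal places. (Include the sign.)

Colonization term: m·(1−p) = 0.12×0.8600 = 0.10320.
Extinction term: e·p = 0.07560.
dp/dt = 0.10320 − 0.07560 = 0.02760.

0.028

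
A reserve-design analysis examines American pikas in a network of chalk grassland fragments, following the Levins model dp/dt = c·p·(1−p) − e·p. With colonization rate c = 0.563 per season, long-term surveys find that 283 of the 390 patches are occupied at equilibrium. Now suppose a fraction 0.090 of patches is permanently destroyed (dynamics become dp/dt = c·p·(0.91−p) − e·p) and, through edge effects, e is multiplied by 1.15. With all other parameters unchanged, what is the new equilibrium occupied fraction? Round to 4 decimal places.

Observed p* = 283/390 = 0.72564.
Balance c(1−p*) = e gives e = 0.563×(1 − 0.72564) = 0.15446.
New p* = 0.91 − e/c = 0.91 − 0.17763/0.56300 = 0.59449.

0.5945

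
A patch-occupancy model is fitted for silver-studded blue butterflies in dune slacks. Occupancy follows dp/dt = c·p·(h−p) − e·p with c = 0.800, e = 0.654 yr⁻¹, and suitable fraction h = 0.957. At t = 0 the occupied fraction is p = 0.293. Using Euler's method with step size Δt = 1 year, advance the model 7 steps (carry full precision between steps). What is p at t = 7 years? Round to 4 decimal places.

0.1775

Update rule: p ← p + [c·p·(h−p) − e·p]·Δt with Δt = 1.
p: 0.29300 → 0.25702  (Δp = -0.03598)
p: 0.25702 → 0.23286  (Δp = -0.02416)
p: 0.23286 → 0.21546  (Δp = -0.01739)
p: 0.21546 → 0.20237  (Δp = -0.01309)
p: 0.20237 → 0.19219  (Δp = -0.01018)
p: 0.19219 → 0.18409  (Δp = -0.00810)
p: 0.18409 → 0.17752  (Δp = -0.00657)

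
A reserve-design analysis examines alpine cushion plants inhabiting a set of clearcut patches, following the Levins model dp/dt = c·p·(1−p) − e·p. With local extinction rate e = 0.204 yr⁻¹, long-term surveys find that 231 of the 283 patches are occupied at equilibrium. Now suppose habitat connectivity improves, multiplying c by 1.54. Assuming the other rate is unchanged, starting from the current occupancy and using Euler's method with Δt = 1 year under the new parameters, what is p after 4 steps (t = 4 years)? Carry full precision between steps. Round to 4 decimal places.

Observed p* = 231/283 = 0.81625.
Balance c(1−p*) = e gives c = e/(1 − 0.81625) = 0.204/0.18375 = 1.11023.
Starting from p₀ = 0.81625; update p ← p + (dp/dt)·Δt with the new parameters.
  1  |  dp/dt·Δt = +0.089919  |  p_1 = 0.906173
  2  |  dp/dt·Δt = -0.039490  |  p_2 = 0.866683
  3  |  dp/dt·Δt = +0.020748  |  p_3 = 0.887431
  4  |  dp/dt·Δt = -0.010236  |  p_4 = 0.877195

0.8772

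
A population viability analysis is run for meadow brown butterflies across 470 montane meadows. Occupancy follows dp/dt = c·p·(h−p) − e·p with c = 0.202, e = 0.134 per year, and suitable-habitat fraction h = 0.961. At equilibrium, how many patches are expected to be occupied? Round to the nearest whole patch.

p* = h − e/c = 0.961 − 0.6634 = 0.2976.
Expected occupied patches = N × p* = 470 × 0.2976 = 139.89 ≈ 140.

140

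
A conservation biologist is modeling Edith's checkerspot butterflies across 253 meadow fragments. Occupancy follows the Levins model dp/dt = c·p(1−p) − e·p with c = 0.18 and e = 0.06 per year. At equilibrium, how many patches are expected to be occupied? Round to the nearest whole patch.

p* = 1 − e/c = 1 − 0.06/0.18 = 0.6667.
Expected occupied patches = N × p* = 253 × 0.6667 = 168.67 ≈ 169.

169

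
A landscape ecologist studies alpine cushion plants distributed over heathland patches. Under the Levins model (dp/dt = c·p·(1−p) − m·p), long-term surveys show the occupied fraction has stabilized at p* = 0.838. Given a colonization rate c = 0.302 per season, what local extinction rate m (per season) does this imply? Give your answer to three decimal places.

0.049

At equilibrium c(1−p*) = m.
m = 0.302 × (1 − 0.838) = 0.302 × 0.1620 = 0.0489.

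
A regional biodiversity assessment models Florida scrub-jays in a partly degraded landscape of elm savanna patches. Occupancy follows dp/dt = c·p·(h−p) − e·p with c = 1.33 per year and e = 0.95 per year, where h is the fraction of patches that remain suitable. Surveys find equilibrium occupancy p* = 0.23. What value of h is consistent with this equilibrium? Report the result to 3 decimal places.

At equilibrium c(h−p*) = e, so h = p* + e/c.
h = 0.23 + 0.95/1.33 = 0.23 + 0.7143 = 0.9443.

0.944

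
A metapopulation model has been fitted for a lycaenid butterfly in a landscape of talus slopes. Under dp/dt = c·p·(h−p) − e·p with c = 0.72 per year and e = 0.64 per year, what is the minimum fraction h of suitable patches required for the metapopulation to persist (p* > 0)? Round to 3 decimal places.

0.889

p* = h − e/c is positive only when h > e/c.
h_min = e/c = 0.64/0.72 = 0.8889.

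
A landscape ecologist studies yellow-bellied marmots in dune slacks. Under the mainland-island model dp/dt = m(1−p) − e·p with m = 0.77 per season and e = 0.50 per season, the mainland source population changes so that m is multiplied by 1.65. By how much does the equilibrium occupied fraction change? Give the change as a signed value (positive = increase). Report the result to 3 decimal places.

Before: p* = 0.77/(0.77+0.50) = 0.6063.
After: m = 1.2705, e = 0.5; p* = 1.2705/1.7705 = 0.7176.
Δp* = 0.7176 − 0.6063 = +0.1113.

0.111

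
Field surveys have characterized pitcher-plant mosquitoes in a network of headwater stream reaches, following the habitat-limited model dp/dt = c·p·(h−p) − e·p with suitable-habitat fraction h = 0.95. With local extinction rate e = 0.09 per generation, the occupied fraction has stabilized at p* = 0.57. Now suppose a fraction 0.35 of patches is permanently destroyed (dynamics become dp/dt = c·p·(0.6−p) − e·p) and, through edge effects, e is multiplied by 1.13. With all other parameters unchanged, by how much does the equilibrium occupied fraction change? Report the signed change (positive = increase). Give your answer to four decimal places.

-0.3994

Balance c(h−p*) = e gives c = e/(0.95 − 0.57000) = 0.09/0.38000 = 0.23684.
New p* = 0.6 − e/c = 0.6 − 0.10170/0.23684 = 0.17060.
Δp* = 0.17060 − 0.57000 = -0.39940.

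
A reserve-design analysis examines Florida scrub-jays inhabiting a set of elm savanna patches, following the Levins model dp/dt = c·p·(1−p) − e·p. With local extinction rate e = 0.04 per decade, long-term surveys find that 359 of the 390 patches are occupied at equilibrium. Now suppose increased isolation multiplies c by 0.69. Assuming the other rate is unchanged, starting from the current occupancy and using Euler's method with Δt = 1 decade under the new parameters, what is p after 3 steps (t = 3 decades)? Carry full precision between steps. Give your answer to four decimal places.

Observed p* = 359/390 = 0.92051.
Balance c(1−p*) = e gives c = e/(1 − 0.92051) = 0.04/0.07949 = 0.50323.
Starting from p₀ = 0.92051; update p ← p + (dp/dt)·Δt with the new parameters.
step 1: Δp = -0.01141, p = 0.90910
step 2: Δp = -0.00767, p = 0.90143
step 3: Δp = -0.00520, p = 0.89622

0.8962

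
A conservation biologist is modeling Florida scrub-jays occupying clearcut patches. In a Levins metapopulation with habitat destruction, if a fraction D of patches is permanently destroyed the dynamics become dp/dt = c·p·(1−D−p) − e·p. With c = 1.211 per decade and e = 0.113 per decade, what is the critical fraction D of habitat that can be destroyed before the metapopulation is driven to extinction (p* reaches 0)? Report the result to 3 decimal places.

The nontrivial equilibrium is p* = (1−D) − e/c; extinction occurs when this hits zero.
So D_crit = 1 − e/c = 1 − 0.113/1.211 = 1 − 0.0933 = 0.9067.
This equals the undisturbed p*, a classic result of Lande's extension.

0.907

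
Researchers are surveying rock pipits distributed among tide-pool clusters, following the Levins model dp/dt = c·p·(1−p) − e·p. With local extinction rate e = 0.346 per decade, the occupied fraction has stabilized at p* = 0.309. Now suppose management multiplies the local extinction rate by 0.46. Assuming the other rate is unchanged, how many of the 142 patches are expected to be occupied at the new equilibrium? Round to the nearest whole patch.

97

Balance c(1−p*) = e gives c = e/(1 − 0.30900) = 0.346/0.69100 = 0.50072.
New p* = 1 − e/c = 1 − 0.15916/0.50072 = 0.68214.
Expected occupied = 142 × 0.68214 = 96.86 ≈ 97.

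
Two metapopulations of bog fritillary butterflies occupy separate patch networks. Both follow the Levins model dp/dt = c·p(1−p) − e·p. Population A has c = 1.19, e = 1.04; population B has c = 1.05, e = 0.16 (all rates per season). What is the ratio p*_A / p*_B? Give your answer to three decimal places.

A: p*_A = 1 − 1.04/1.19 = 0.1261.
B: p*_B = 1 − 0.16/1.05 = 0.8476.
p*_A / p*_B = 0.1261/0.8476 = 0.1487.

0.149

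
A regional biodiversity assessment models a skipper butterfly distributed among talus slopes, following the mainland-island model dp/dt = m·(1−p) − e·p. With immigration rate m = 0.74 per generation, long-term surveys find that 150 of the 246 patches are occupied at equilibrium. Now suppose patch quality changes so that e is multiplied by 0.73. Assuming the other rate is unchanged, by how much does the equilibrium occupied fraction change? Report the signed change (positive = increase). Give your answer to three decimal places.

Observed p* = 150/246 = 0.60976.
Balance m(1−p*) = e·p* gives e = m(1−p*)/p* = 0.74×0.39024/0.60976 = 0.47359.
New p* = m/(m+e) = 0.74000/(0.74000+0.34572) = 0.68158.
Δp* = 0.68158 − 0.60976 = +0.07182.

0.072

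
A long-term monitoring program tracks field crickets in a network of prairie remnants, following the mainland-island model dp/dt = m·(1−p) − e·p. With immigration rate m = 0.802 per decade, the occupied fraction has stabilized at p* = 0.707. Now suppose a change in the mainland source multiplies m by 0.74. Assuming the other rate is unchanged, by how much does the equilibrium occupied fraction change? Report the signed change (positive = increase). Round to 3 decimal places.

Balance m(1−p*) = e·p* gives e = m(1−p*)/p* = 0.802×0.29300/0.70700 = 0.33237.
New p* = m/(m+e) = 0.59348/(0.59348+0.33237) = 0.64101.
Δp* = 0.64101 − 0.70700 = -0.06599.

-0.066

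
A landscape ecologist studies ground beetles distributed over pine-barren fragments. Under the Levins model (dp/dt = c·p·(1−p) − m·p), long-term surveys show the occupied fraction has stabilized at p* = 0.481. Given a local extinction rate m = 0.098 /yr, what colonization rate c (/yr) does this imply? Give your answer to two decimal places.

0.19

At equilibrium c(1−p*) = m, so c = m/(1−p*).
c = 0.098/(1 − 0.481) = 0.098/0.5190 = 0.1888.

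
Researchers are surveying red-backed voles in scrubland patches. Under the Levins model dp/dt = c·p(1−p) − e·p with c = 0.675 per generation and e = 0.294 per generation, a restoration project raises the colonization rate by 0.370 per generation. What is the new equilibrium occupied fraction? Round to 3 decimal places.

0.719

Before: p* = 1 − 0.294/0.675 = 0.5644.
After the change, c = 1.045, e = 0.294, so p* = 1 − 0.294/1.045 = 0.7187.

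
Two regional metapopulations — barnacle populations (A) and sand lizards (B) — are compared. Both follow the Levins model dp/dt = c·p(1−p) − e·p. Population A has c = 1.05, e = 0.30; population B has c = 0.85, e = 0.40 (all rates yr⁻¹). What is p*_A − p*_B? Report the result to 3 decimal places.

0.185

A: p*_A = 1 − 0.30/1.05 = 0.7143.
B: p*_B = 1 − 0.40/0.85 = 0.5294.
p*_A − p*_B = 0.7143 − 0.5294 = 0.1849.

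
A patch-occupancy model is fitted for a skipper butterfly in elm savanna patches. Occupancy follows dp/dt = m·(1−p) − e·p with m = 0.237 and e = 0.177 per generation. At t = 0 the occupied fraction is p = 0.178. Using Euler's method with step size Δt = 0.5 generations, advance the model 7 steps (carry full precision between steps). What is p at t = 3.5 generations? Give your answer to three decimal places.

Update rule: p ← p + [m·(1−p) − e·p]·Δt with Δt = 0.5.
  1  |  dp/dt·Δt = +0.081654  |  p_1 = 0.259654
  2  |  dp/dt·Δt = +0.064752  |  p_2 = 0.324406
  3  |  dp/dt·Δt = +0.051348  |  p_3 = 0.375754
  4  |  dp/dt·Δt = +0.040719  |  p_4 = 0.416473
  5  |  dp/dt·Δt = +0.032290  |  p_5 = 0.448763
  6  |  dp/dt·Δt = +0.025606  |  p_6 = 0.474369
  7  |  dp/dt·Δt = +0.020306  |  p_7 = 0.494675

0.495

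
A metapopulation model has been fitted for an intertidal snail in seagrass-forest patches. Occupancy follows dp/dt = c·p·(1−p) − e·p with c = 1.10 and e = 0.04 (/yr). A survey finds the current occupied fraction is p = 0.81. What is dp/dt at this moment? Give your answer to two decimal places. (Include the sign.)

0.14

Colonization term: c·p·(1−p) = 1.10×0.81×0.1900 = 0.16929.
Extinction term: e·p = 0.03240.
dp/dt = 0.16929 − 0.03240 = 0.13689.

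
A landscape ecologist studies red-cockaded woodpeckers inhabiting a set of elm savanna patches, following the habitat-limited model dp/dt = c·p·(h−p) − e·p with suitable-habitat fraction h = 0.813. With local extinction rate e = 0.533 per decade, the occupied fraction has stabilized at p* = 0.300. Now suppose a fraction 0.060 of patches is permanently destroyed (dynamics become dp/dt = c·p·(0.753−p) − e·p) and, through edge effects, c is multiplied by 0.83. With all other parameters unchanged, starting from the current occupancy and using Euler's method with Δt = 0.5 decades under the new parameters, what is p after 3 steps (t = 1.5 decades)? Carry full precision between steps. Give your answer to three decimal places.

Balance c(h−p*) = e gives c = e/(0.813 − 0.30000) = 0.533/0.51300 = 1.03899.
Starting from p₀ = 0.30000; update p ← p + (dp/dt)·Δt with the new parameters.
  1  |  dp/dt·Δt = -0.021353  |  p_1 = 0.278647
  2  |  dp/dt·Δt = -0.017267  |  p_2 = 0.261380
  3  |  dp/dt·Δt = -0.014251  |  p_3 = 0.247128

0.247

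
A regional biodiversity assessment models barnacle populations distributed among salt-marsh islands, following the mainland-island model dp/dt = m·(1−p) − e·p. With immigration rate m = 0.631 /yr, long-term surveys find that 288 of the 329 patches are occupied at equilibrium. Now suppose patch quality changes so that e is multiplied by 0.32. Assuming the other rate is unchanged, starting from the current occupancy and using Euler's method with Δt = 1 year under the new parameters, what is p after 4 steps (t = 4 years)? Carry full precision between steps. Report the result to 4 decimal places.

Observed p* = 288/329 = 0.87538.
Balance m(1−p*) = e·p* gives e = m(1−p*)/p* = 0.631×0.12462/0.87538 = 0.08983.
Starting from p₀ = 0.87538; update p ← p + (dp/dt)·Δt with the new parameters.
step 1: Δp = +0.05347, p = 0.92885
step 2: Δp = +0.01819, p = 0.94705
step 3: Δp = +0.00619, p = 0.95324
step 4: Δp = +0.00211, p = 0.95534

0.9553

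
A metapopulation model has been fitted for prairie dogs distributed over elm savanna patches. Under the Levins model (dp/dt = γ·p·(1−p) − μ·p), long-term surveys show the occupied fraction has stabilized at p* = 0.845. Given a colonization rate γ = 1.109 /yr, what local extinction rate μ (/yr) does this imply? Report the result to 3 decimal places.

0.172

At equilibrium γ(1−p*) = μ.
μ = 1.109 × (1 − 0.845) = 1.109 × 0.1550 = 0.1719.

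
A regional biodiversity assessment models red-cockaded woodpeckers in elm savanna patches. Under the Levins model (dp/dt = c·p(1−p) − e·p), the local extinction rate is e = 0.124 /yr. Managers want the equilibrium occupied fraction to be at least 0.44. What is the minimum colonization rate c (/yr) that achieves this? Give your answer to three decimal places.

0.221

p* = 1 − e/c ≥ 0.44 requires e/c ≤ 0.5600, i.e. c ≥ e/0.5600.
c_min = 0.124/0.5600 = 0.2214.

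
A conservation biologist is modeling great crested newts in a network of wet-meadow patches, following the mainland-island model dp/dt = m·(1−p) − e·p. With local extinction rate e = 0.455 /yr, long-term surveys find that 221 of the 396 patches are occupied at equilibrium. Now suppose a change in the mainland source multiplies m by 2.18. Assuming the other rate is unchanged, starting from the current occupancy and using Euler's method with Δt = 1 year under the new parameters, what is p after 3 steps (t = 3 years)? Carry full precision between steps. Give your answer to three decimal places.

Observed p* = 221/396 = 0.55808.
Balance m(1−p*) = e·p* gives m = e·p*/(1−p*) = 0.455×0.55808/0.44192 = 0.57460.
Starting from p₀ = 0.55808; update p ← p + (dp/dt)·Δt with the new parameters.
t = 1: p = 0.55808 + (+0.29963) = 0.85771
t = 2: p = 0.85771 + (-0.21203) = 0.64569
t = 3: p = 0.64569 + (+0.15004) = 0.79572

0.796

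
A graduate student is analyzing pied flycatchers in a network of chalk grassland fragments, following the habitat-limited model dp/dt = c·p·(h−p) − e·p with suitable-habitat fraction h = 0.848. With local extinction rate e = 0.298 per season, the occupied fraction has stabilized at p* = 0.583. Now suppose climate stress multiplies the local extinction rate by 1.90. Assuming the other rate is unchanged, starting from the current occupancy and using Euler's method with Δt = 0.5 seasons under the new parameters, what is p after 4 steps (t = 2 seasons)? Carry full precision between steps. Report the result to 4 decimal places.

Balance c(h−p*) = e gives c = e/(0.848 − 0.58300) = 0.298/0.26500 = 1.12453.
Starting from p₀ = 0.58300; update p ← p + (dp/dt)·Δt with the new parameters.
  1  |  dp/dt·Δt = -0.078180  |  p_1 = 0.504820
  2  |  dp/dt·Δt = -0.045505  |  p_2 = 0.459314
  3  |  dp/dt·Δt = -0.029651  |  p_3 = 0.429663
  4  |  dp/dt·Δt = -0.020574  |  p_4 = 0.409089

0.4091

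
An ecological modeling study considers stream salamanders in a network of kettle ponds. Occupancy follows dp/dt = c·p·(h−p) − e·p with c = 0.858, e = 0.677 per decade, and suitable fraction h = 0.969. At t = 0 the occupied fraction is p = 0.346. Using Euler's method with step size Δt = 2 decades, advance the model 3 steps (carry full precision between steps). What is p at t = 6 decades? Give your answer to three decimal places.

Update rule: p ← p + [c·p·(h−p) − e·p]·Δt with Δt = 2.
t = 2: p = 0.34600 + (-0.09859) = 0.24741
t = 4: p = 0.24741 + (-0.02864) = 0.21877
t = 6: p = 0.21877 + (-0.01457) = 0.20420

0.204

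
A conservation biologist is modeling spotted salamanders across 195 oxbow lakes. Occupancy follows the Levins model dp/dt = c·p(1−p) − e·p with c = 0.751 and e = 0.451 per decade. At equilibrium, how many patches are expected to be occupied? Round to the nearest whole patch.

p* = 1 − e/c = 1 − 0.451/0.751 = 0.3995.
Expected occupied patches = N × p* = 195 × 0.3995 = 77.90 ≈ 78.

78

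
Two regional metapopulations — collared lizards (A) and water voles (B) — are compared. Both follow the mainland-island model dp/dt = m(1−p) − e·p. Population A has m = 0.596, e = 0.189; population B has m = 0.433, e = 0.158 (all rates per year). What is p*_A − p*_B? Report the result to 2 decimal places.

A: p*_A = m/(m+e) = 0.596/0.7850 = 0.7592.
B: p*_B = 0.433/0.5910 = 0.7327.
p*_A − p*_B = 0.7592 − 0.7327 = 0.0266.

0.03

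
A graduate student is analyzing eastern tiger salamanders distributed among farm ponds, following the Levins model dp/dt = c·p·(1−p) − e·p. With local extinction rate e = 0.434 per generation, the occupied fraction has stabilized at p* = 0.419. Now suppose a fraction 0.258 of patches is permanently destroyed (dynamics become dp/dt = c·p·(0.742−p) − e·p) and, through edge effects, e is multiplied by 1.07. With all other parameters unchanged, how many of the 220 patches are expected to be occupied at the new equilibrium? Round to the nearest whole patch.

26

Balance c(1−p*) = e gives c = e/(1 − 0.41900) = 0.434/0.58100 = 0.74699.
New p* = 0.742 − e/c = 0.742 − 0.46438/0.74699 = 0.12033.
Expected occupied = 220 × 0.12033 = 26.47 ≈ 26.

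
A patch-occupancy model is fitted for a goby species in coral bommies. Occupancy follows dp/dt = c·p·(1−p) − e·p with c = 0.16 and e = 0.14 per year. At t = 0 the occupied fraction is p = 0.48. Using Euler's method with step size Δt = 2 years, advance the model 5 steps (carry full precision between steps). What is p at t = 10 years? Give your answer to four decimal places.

0.3058

Update rule: p ← p + [c·p·(1−p) − e·p]·Δt with Δt = 2.
t = 2: p = 0.48000 + (-0.05453) = 0.42547
t = 4: p = 0.42547 + (-0.04091) = 0.38456
t = 6: p = 0.38456 + (-0.03194) = 0.35262
t = 8: p = 0.35262 + (-0.02568) = 0.32694
t = 10: p = 0.32694 + (-0.02113) = 0.30581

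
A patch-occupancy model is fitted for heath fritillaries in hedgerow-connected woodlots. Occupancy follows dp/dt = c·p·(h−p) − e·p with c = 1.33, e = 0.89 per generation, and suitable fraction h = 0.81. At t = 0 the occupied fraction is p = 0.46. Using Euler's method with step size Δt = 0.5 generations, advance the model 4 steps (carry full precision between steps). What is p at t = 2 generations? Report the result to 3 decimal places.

Update rule: p ← p + [c·p·(h−p) − e·p]·Δt with Δt = 0.5.
step 1: Δp = -0.09764, p = 0.36236
step 2: Δp = -0.05338, p = 0.30898
step 3: Δp = -0.03455, p = 0.27443
step 4: Δp = -0.02438, p = 0.25005

0.250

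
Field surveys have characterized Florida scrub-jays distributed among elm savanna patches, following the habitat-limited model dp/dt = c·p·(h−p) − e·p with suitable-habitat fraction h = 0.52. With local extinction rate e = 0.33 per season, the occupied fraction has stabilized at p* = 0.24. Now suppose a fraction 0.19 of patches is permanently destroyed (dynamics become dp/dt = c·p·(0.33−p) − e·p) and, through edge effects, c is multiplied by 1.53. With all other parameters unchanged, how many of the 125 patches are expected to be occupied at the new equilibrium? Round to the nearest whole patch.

Balance c(h−p*) = e gives c = e/(0.52 − 0.24000) = 0.33/0.28000 = 1.17857.
New p* = 0.33 − e/c = 0.33 − 0.33000/1.80321 = 0.14699.
Expected occupied = 125 × 0.14699 = 18.37 ≈ 18.

18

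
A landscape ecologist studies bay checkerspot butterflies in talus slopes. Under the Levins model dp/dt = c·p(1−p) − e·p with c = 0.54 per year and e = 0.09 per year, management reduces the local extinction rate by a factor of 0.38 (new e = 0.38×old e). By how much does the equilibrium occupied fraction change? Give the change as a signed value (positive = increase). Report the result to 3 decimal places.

Before: p* = 1 − 0.09/0.54 = 0.8333.
After the change, c = 0.54, e = 0.0342, so p* = 1 − 0.0342/0.54 = 0.9367.
Δp* = 0.9367 − 0.8333 = +0.1033.

0.103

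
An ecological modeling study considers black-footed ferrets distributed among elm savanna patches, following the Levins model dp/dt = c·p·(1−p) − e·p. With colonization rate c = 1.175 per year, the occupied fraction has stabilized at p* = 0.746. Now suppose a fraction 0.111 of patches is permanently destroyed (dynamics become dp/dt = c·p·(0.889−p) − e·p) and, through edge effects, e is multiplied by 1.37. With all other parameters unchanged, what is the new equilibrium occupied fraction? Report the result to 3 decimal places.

Balance c(1−p*) = e gives e = 1.175×(1 − 0.74600) = 0.29845.
New p* = 0.889 − e/c = 0.889 − 0.40888/1.17500 = 0.54102.

0.541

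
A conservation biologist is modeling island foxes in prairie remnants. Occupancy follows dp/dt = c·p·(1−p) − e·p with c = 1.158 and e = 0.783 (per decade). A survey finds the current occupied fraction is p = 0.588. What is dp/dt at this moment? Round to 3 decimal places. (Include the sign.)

Colonization term: c·p·(1−p) = 1.158×0.588×0.4120 = 0.28053.
Extinction term: e·p = 0.46040.
dp/dt = 0.28053 − 0.46040 = -0.17987.

-0.180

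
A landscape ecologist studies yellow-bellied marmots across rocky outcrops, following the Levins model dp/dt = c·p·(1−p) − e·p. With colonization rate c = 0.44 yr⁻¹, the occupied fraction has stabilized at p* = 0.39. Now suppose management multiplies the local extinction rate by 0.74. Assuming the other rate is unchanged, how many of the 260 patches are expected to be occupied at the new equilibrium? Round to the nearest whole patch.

143

Balance c(1−p*) = e gives e = 0.44×(1 − 0.39000) = 0.26840.
New p* = 1 − e/c = 1 − 0.19862/0.44000 = 0.54859.
Expected occupied = 260 × 0.54859 = 142.63 ≈ 143.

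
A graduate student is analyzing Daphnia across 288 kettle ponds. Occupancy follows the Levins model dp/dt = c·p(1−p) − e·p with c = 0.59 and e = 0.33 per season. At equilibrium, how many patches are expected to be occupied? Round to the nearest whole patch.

127

p* = 1 − e/c = 1 − 0.33/0.59 = 0.4407.
Expected occupied patches = N × p* = 288 × 0.4407 = 126.92 ≈ 127.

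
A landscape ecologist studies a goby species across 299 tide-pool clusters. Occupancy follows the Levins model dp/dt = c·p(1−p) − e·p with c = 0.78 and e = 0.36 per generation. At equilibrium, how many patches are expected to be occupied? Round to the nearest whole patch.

p* = 1 − e/c = 1 − 0.36/0.78 = 0.5385.
Expected occupied patches = N × p* = 299 × 0.5385 = 161.00 ≈ 161.

161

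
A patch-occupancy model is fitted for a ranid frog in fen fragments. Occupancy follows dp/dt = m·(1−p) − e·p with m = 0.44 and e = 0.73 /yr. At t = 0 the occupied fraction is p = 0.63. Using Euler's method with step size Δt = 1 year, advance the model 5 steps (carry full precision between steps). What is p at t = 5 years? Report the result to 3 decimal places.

0.376

Update rule: p ← p + [m·(1−p) − e·p]·Δt with Δt = 1.
t = 1: p = 0.63000 + (-0.29710) = 0.33290
t = 2: p = 0.33290 + (+0.05051) = 0.38341
t = 3: p = 0.38341 + (-0.00859) = 0.37482
t = 4: p = 0.37482 + (+0.00146) = 0.37628
t = 5: p = 0.37628 + (-0.00025) = 0.37603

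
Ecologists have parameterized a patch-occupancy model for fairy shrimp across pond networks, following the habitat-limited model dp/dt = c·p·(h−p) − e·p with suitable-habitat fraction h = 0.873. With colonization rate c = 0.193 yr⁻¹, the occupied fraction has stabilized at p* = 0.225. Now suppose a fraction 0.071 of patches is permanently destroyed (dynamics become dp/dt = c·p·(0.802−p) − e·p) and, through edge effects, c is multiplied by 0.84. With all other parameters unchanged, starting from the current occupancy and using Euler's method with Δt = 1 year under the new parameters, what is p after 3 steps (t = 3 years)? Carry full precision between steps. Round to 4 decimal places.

Balance c(h−p*) = e gives e = 0.193×(0.873 − 0.22500) = 0.12506.
Starting from p₀ = 0.22500; update p ← p + (dp/dt)·Δt with the new parameters.
t = 1: p = 0.22500 + (-0.00709) = 0.21791
t = 2: p = 0.21791 + (-0.00662) = 0.21129
t = 3: p = 0.21129 + (-0.00619) = 0.20510

0.2051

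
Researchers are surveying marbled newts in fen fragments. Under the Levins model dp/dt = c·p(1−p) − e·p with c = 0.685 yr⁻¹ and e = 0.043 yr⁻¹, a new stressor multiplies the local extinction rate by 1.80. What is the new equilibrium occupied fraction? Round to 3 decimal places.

0.887

Before: p* = 1 − 0.043/0.685 = 0.9372.
After the change, c = 0.685, e = 0.0774, so p* = 1 − 0.0774/0.685 = 0.8870.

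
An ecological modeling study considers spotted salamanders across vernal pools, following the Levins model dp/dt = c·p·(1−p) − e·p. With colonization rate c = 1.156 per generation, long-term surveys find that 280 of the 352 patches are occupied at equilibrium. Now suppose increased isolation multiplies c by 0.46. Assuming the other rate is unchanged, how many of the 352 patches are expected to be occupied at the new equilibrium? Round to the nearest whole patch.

Observed p* = 280/352 = 0.79545.
Balance c(1−p*) = e gives e = 1.156×(1 − 0.79545) = 0.23646.
New p* = 1 − e/c = 1 − 0.23646/0.53176 = 0.55533.
Expected occupied = 352 × 0.55533 = 195.48 ≈ 195.

195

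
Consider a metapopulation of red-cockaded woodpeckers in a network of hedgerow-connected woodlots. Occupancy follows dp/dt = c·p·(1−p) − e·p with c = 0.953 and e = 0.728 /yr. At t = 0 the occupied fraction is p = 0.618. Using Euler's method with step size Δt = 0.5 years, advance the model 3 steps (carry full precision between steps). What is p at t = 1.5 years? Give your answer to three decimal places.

Update rule: p ← p + [c·p·(1−p) − e·p]·Δt with Δt = 0.5.
p: 0.61800 → 0.50554  (Δp = -0.11246)
p: 0.50554 → 0.44063  (Δp = -0.06491)
p: 0.44063 → 0.39769  (Δp = -0.04294)

0.398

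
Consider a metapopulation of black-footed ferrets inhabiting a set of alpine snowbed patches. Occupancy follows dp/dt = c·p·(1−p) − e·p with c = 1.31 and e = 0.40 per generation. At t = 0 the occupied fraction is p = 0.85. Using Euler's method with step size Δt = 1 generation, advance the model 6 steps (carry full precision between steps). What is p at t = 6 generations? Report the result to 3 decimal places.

0.695

Update rule: p ← p + [c·p·(1−p) − e·p]·Δt with Δt = 1.
p: 0.85000 → 0.67702  (Δp = -0.17298)
p: 0.67702 → 0.69266  (Δp = +0.01564)
p: 0.69266 → 0.69447  (Δp = +0.00181)
p: 0.69447 → 0.69464  (Δp = +0.00017)
p: 0.69464 → 0.69465  (Δp = +0.00002)
p: 0.69465 → 0.69466  (Δp = +0.00000)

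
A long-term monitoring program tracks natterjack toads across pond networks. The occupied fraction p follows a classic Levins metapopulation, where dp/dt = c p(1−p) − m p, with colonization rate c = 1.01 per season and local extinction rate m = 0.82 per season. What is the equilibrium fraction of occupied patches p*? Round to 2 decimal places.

At equilibrium, colonization balances extinction: c·p*·(1−p*) = m·p*.
So p* = 1 − m/c = 1 − 0.82/1.01 = 1 − 0.8119 = 0.1881.

0.19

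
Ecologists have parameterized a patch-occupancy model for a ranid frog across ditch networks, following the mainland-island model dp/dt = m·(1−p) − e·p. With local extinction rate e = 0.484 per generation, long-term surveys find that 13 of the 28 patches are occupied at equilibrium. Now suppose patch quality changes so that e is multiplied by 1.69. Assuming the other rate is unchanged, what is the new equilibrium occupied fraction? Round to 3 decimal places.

0.339

Observed p* = 13/28 = 0.46429.
Balance m(1−p*) = e·p* gives m = e·p*/(1−p*) = 0.484×0.46429/0.53571 = 0.41947.
New p* = m/(m+e) = 0.41947/(0.41947+0.81796) = 0.33898.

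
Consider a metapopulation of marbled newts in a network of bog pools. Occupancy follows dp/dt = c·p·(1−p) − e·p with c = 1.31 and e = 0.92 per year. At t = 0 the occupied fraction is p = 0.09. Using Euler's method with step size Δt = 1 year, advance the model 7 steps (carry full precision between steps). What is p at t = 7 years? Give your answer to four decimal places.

Update rule: p ← p + [c·p·(1−p) − e·p]·Δt with Δt = 1.
t = 1: p = 0.09000 + (+0.02449) = 0.11449
t = 2: p = 0.11449 + (+0.02748) = 0.14197
t = 3: p = 0.14197 + (+0.02896) = 0.17093
t = 4: p = 0.17093 + (+0.02839) = 0.19932
t = 5: p = 0.19932 + (+0.02569) = 0.22501
t = 6: p = 0.22501 + (+0.02143) = 0.24644
t = 7: p = 0.24644 + (+0.01655) = 0.26299

0.2630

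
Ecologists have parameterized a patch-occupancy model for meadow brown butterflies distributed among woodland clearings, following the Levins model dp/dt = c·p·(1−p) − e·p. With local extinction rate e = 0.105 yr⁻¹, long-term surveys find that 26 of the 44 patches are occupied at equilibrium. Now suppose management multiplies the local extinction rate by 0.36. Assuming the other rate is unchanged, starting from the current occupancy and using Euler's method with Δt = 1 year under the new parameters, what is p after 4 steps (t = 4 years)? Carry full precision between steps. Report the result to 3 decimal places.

Observed p* = 26/44 = 0.59091.
Balance c(1−p*) = e gives c = e/(1 − 0.59091) = 0.105/0.40909 = 0.25667.
Starting from p₀ = 0.59091; update p ← p + (dp/dt)·Δt with the new parameters.
t = 1: p = 0.59091 + (+0.03971) = 0.63062
t = 2: p = 0.63062 + (+0.03595) = 0.66657
t = 3: p = 0.66657 + (+0.03185) = 0.69842
t = 4: p = 0.69842 + (+0.02766) = 0.72608

0.726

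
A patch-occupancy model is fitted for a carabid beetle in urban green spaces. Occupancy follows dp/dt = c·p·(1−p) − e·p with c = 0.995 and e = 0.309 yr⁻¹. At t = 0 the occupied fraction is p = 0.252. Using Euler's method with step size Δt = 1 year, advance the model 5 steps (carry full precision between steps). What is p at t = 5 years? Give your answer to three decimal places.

Update rule: p ← p + [c·p·(1−p) − e·p]·Δt with Δt = 1.
t = 1: p = 0.25200 + (+0.10969) = 0.36169
t = 2: p = 0.36169 + (+0.11795) = 0.47964
t = 3: p = 0.47964 + (+0.10013) = 0.57977
t = 4: p = 0.57977 + (+0.06327) = 0.64304
t = 5: p = 0.64304 + (+0.02969) = 0.67273

0.673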